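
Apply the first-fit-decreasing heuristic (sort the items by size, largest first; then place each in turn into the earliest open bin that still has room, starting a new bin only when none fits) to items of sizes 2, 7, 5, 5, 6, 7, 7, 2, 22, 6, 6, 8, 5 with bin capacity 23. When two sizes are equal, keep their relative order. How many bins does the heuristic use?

Sorted descending: 22, 8, 7, 7, 7, 6, 6, 6, 5, 5, 5, 2, 2.
  22 → bin 1 (new)  [load 22/23]
  8 → bin 2 (new)  [load 8/23]
  7 → bin 2  [load 15/23]
  7 → bin 2  [load 22/23]
  7 → bin 3 (new)  [load 7/23]
  6 → bin 3  [load 13/23]
  6 → bin 3  [load 19/23]
  6 → bin 4 (new)  [load 6/23]
  5 → bin 4  [load 11/23]
  5 → bin 4  [load 16/23]
  5 → bin 4  [load 21/23]
  2 → bin 3  [load 21/23]
  2 → bin 3  [load 23/23]
4 bins opened.

4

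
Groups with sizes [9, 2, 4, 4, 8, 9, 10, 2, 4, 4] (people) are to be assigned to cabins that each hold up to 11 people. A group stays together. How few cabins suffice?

Total = 10 + 9 + 9 + 8 + 4 + 4 + 4 + 4 + 2 + 2 = 56 people.
Lower bound: ⌈56/11⌉ = 6 cabins.
A packing using 6 cabins:
  cabin 1: 10 = 10
  cabin 2: 9 + 2 = 11
  cabin 3: 9 + 2 = 11
  cabin 4: 8 = 8
  cabin 5: 4 + 4 = 8
  cabin 6: 4 + 4 = 8
This matches the lower bound, so 6 is optimal.

6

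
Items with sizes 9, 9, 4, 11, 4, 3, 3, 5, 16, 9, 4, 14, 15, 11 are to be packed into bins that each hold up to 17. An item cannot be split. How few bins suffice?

8

Total = 16 + 15 + 14 + 11 + 11 + 9 + 9 + 9 + 5 + 4 + 4 + 4 + 3 + 3 = 117.
Lower bound: ⌈117/17⌉ = 7 bins.
Also, 8 items each exceed 17/2, and no two of those can share a bin, so at least 8 bins are needed.
A packing using 8 bins:
  bin 1: 16 = 16
  bin 2: 15 = 15
  bin 3: 14 + 3 = 17
  bin 4: 11 + 5 = 16
  bin 5: 11 + 4 = 15
  bin 6: 9 + 4 + 4 = 17
  bin 7: 9 + 3 = 12
  bin 8: 9 = 9
This matches the lower bound, so 8 is optimal.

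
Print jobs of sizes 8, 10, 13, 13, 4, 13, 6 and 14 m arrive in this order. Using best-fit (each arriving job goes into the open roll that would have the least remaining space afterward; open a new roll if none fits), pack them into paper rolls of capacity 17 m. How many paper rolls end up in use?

  8 → roll 1 (new)  [load 8/17]
  10 → roll 2 (new)  [load 10/17]
  13 → roll 3 (new)  [load 13/17]
  13 → roll 4 (new)  [load 13/17]
  4 → roll 3  [load 17/17]
  13 → roll 5 (new)  [load 13/17]
  6 → roll 2  [load 16/17]
  14 → roll 6 (new)  [load 14/17]
6 paper rolls opened.

6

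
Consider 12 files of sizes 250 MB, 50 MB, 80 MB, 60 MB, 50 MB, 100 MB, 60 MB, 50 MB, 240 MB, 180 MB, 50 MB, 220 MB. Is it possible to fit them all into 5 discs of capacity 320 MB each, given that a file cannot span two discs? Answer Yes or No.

A valid assignment using 5 discs:
  disc 1: 250 + 60 = 310
  disc 2: 240 + 80 = 320
  disc 3: 220 + 100 = 320
  disc 4: 180 + 60 + 50 = 290
  disc 5: 50 + 50 + 50 = 150
Every load is within 320 MB, so 5 discs suffice.

Yes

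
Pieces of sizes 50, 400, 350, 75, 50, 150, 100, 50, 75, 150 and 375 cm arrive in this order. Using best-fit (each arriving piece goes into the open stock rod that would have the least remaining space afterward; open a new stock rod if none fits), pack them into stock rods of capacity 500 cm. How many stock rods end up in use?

  50 → stock rod 1 (new)  [load 50/500]
  400 → stock rod 1  [load 450/500]
  350 → stock rod 2 (new)  [load 350/500]
  75 → stock rod 2  [load 425/500]
  50 → stock rod 1  [load 500/500]
  150 → stock rod 3 (new)  [load 150/500]
  100 → stock rod 3  [load 250/500]
  50 → stock rod 2  [load 475/500]
  75 → stock rod 3  [load 325/500]
  150 → stock rod 3  [load 475/500]
  375 → stock rod 4 (new)  [load 375/500]
4 stock rods opened.

4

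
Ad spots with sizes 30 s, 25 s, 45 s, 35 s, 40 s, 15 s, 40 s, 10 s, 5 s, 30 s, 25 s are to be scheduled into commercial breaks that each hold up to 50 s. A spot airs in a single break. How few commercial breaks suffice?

Total = 45 + 40 + 40 + 35 + 30 + 30 + 25 + 25 + 15 + 10 + 5 = 300 s.
Lower bound: ⌈300/50⌉ = 6 commercial breaks.
A packing using 7 commercial breaks:
  break 1: 45 + 5 = 50
  break 2: 40 + 10 = 50
  break 3: 40 = 40
  break 4: 35 + 15 = 50
  break 5: 30 = 30
  break 6: 30 = 30
  break 7: 25 + 25 = 50
No arrangement into 6 commercial breaks stays within capacity, so 7 is optimal.

7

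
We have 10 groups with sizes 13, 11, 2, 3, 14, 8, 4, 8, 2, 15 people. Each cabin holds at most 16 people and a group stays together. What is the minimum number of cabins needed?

6

Total = 15 + 14 + 13 + 11 + 8 + 8 + 4 + 3 + 2 + 2 = 80 people.
Lower bound: ⌈80/16⌉ = 5 cabins.
A packing using 6 cabins:
  cabin 1: 15 = 15
  cabin 2: 14 + 2 = 16
  cabin 3: 13 + 3 = 16
  cabin 4: 11 + 4 = 15
  cabin 5: 8 + 8 = 16
  cabin 6: 2 = 2
No arrangement into 5 cabins stays within capacity, so 6 is optimal.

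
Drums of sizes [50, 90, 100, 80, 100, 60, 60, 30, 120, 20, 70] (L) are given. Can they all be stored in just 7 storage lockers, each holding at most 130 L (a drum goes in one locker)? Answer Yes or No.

Yes

A valid assignment using 7 storage lockers:
  locker 1: 120 = 120
  locker 2: 100 + 30 = 130
  locker 3: 100 + 20 = 120
  locker 4: 90 = 90
  locker 5: 80 + 50 = 130
  locker 6: 70 + 60 = 130
  locker 7: 60 = 60
Every load is within 130 L, so 7 storage lockers suffice.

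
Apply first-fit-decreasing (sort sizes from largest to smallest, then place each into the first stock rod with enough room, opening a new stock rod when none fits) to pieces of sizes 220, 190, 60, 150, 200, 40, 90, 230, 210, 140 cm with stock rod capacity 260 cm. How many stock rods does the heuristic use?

Sorted descending: 230, 220, 210, 200, 190, 150, 140, 90, 60, 40.
  230 → stock rod 1 (new)  [load 230/260]
  220 → stock rod 2 (new)  [load 220/260]
  210 → stock rod 3 (new)  [load 210/260]
  200 → stock rod 4 (new)  [load 200/260]
  190 → stock rod 5 (new)  [load 190/260]
  150 → stock rod 6 (new)  [load 150/260]
  140 → stock rod 7 (new)  [load 140/260]
  90 → stock rod 6  [load 240/260]
  60 → stock rod 4  [load 260/260]
  40 → stock rod 2  [load 260/260]
7 stock rods opened.

7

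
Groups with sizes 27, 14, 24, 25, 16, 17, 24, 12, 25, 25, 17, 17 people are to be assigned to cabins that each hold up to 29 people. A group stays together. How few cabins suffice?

Total = 27 + 25 + 25 + 25 + 24 + 24 + 17 + 17 + 17 + 16 + 14 + 12 = 243 people.
Lower bound: ⌈243/29⌉ = 9 cabins.
Also, 10 groups each exceed 29/2 people, and no two of those can share a cabin, so at least 10 cabins are needed.
A packing using 11 cabins:
  cabin 1: 27 = 27
  cabin 2: 25 = 25
  cabin 3: 25 = 25
  cabin 4: 25 = 25
  cabin 5: 24 = 24
  cabin 6: 24 = 24
  cabin 7: 17 + 12 = 29
  cabin 8: 17 = 17
  cabin 9: 17 = 17
  cabin 10: 16 = 16
  cabin 11: 14 = 14
No arrangement into 10 cabins stays within capacity, so 11 is optimal.

11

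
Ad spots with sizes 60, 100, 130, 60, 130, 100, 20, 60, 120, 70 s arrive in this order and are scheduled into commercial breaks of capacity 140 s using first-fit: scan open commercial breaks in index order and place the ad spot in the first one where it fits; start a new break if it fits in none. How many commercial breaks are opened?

7

  60 → break 1 (new)  [load 60/140]
  100 → break 2 (new)  [load 100/140]
  130 → break 3 (new)  [load 130/140]
  60 → break 1  [load 120/140]
  130 → break 4 (new)  [load 130/140]
  100 → break 5 (new)  [load 100/140]
  20 → break 1  [load 140/140]
  60 → break 6 (new)  [load 60/140]
  120 → break 7 (new)  [load 120/140]
  70 → break 6  [load 130/140]
7 commercial breaks opened.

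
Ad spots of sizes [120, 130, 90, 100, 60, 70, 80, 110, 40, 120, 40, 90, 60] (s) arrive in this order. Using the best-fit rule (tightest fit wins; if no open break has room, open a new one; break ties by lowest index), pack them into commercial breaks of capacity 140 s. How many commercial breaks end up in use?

  120 → break 1 (new)  [load 120/140]
  130 → break 2 (new)  [load 130/140]
  90 → break 3 (new)  [load 90/140]
  100 → break 4 (new)  [load 100/140]
  60 → break 5 (new)  [load 60/140]
  70 → break 5  [load 130/140]
  80 → break 6 (new)  [load 80/140]
  110 → break 7 (new)  [load 110/140]
  40 → break 4  [load 140/140]
  120 → break 8 (new)  [load 120/140]
  40 → break 3  [load 130/140]
  90 → break 9 (new)  [load 90/140]
  60 → break 6  [load 140/140]
9 commercial breaks opened.

9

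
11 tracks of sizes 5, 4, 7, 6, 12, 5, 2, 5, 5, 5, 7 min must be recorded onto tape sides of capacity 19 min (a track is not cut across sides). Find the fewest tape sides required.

4

Total = 12 + 7 + 7 + 6 + 5 + 5 + 5 + 5 + 5 + 4 + 2 = 63 min.
Lower bound: ⌈63/19⌉ = 4 tape sides.
A packing using 4 tape sides:
  side 1: 12 + 7 = 19
  side 2: 7 + 6 + 5 = 18
  side 3: 5 + 5 + 5 + 4 = 19
  side 4: 5 + 2 = 7
This matches the lower bound, so 4 is optimal.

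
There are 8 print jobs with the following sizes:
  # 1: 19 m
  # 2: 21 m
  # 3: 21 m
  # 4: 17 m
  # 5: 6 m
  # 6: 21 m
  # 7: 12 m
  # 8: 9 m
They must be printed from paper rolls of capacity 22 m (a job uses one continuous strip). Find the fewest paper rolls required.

7

Total = 21 + 21 + 21 + 19 + 17 + 12 + 9 + 6 = 126 m.
Lower bound: ⌈126/22⌉ = 6 paper rolls.
A packing using 7 paper rolls:
  roll 1: 21 = 21
  roll 2: 21 = 21
  roll 3: 21 = 21
  roll 4: 19 = 19
  roll 5: 17 = 17
  roll 6: 12 + 9 = 21
  roll 7: 6 = 6
No arrangement into 6 paper rolls stays within capacity, so 7 is optimal.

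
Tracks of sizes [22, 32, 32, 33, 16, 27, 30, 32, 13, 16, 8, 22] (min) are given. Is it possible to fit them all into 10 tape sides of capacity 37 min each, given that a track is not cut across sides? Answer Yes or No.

A valid assignment using 9 tape sides:
  side 1: 33 = 33
  side 2: 32 = 32
  side 3: 32 = 32
  side 4: 32 = 32
  side 5: 30 = 30
  side 6: 27 + 8 = 35
  side 7: 22 + 13 = 35
  side 8: 22 = 22
  side 9: 16 + 16 = 32
That uses only 9 ≤ 10, so 10 tape sides are enough.

Yes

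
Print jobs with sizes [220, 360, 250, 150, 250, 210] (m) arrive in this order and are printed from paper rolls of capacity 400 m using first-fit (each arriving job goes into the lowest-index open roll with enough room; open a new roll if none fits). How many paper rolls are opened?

  220 → roll 1 (new)  [load 220/400]
  360 → roll 2 (new)  [load 360/400]
  250 → roll 3 (new)  [load 250/400]
  150 → roll 1  [load 370/400]
  250 → roll 4 (new)  [load 250/400]
  210 → roll 5 (new)  [load 210/400]
5 paper rolls opened.

5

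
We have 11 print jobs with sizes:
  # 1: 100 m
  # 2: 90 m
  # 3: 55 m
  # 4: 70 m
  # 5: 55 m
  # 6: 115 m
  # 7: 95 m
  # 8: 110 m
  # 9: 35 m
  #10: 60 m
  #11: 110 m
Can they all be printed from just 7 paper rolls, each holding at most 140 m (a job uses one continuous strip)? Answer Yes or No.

No

Total = 895 m; ⌈895/140⌉ = 7.
The bound of 7 does not rule out 7, but exhaustive search shows no assignment into 7 paper rolls of capacity 140 m exists — the minimum is 8.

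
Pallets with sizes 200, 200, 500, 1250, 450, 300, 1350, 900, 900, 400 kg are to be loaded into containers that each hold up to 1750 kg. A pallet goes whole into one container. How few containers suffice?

Total = 1350 + 1250 + 900 + 900 + 500 + 450 + 400 + 300 + 200 + 200 = 6450 kg.
Lower bound: ⌈6450/1750⌉ = 4 containers.
A packing using 4 containers:
  container 1: 1350 + 400 = 1750
  container 2: 1250 + 500 = 1750
  container 3: 900 + 450 + 300 = 1650
  container 4: 900 + 200 + 200 = 1300
This matches the lower bound, so 4 is optimal.

4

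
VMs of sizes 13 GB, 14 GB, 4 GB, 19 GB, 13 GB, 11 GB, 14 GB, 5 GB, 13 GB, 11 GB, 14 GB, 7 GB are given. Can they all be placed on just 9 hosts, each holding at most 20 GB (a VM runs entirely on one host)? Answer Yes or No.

Yes

A valid assignment using 9 hosts:
  host 1: 19 = 19
  host 2: 14 + 5 = 19
  host 3: 14 + 4 = 18
  host 4: 14 = 14
  host 5: 13 + 7 = 20
  host 6: 13 = 13
  host 7: 13 = 13
  host 8: 11 = 11
  host 9: 11 = 11
Every load is within 20 GB, so 9 hosts suffice.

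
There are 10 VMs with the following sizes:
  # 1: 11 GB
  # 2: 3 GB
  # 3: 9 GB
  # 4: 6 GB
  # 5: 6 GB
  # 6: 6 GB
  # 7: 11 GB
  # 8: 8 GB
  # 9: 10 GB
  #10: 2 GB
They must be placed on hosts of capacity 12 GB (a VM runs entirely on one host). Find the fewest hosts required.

Total = 11 + 11 + 10 + 9 + 8 + 6 + 6 + 6 + 3 + 2 = 72 GB.
Lower bound: ⌈72/12⌉ = 6 hosts.
A packing using 7 hosts:
  host 1: 11 = 11
  host 2: 11 = 11
  host 3: 10 + 2 = 12
  host 4: 9 + 3 = 12
  host 5: 8 = 8
  host 6: 6 + 6 = 12
  host 7: 6 = 6
No arrangement into 6 hosts stays within capacity, so 7 is optimal.

7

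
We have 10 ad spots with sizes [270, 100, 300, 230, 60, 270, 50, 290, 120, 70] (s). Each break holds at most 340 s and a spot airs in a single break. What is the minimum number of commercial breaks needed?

6

Total = 300 + 290 + 270 + 270 + 230 + 120 + 100 + 70 + 60 + 50 = 1760 s.
Lower bound: ⌈1760/340⌉ = 6 commercial breaks.
A packing using 6 commercial breaks:
  break 1: 300 = 300
  break 2: 290 + 50 = 340
  break 3: 270 + 70 = 340
  break 4: 270 + 60 = 330
  break 5: 230 + 100 = 330
  break 6: 120 = 120
This matches the lower bound, so 6 is optimal.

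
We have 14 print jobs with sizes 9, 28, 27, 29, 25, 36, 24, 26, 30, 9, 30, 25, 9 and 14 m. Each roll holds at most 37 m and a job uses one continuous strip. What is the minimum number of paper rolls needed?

11

Total = 36 + 30 + 30 + 29 + 28 + 27 + 26 + 25 + 25 + 24 + 14 + 9 + 9 + 9 = 321 m.
Lower bound: ⌈321/37⌉ = 9 paper rolls.
Also, 10 print jobs each exceed 37/2 m, and no two of those can share a roll, so at least 10 paper rolls are needed.
A packing using 11 paper rolls:
  roll 1: 36 = 36
  roll 2: 30 = 30
  roll 3: 30 = 30
  roll 4: 29 = 29
  roll 5: 28 + 9 = 37
  roll 6: 27 + 9 = 36
  roll 7: 26 + 9 = 35
  roll 8: 25 = 25
  roll 9: 25 = 25
  roll 10: 24 = 24
  roll 11: 14 = 14
No arrangement into 10 paper rolls stays within capacity, so 11 is optimal.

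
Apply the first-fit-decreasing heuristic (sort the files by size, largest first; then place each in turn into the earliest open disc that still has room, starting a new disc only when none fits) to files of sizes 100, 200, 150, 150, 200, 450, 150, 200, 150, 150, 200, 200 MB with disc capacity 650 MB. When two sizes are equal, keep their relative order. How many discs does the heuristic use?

4

Sorted descending: 450, 200, 200, 200, 200, 200, 150, 150, 150, 150, 150, 100.
  450 → disc 1 (new)  [load 450/650]
  200 → disc 1  [load 650/650]
  200 → disc 2 (new)  [load 200/650]
  200 → disc 2  [load 400/650]
  200 → disc 2  [load 600/650]
  200 → disc 3 (new)  [load 200/650]
  150 → disc 3  [load 350/650]
  150 → disc 3  [load 500/650]
  150 → disc 3  [load 650/650]
  150 → disc 4 (new)  [load 150/650]
  150 → disc 4  [load 300/650]
  100 → disc 4  [load 400/650]
4 discs opened.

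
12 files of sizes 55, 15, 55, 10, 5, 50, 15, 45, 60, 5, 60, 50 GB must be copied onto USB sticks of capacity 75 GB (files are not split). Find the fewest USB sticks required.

Total = 60 + 60 + 55 + 55 + 50 + 50 + 45 + 15 + 15 + 10 + 5 + 5 = 425 GB.
Lower bound: ⌈425/75⌉ = 6 USB sticks.
Also, 7 files each exceed 75/2 GB, and no two of those can share a USB stick, so at least 7 USB sticks are needed.
A packing using 7 USB sticks:
  USB stick 1: 60 + 15 = 75
  USB stick 2: 60 + 15 = 75
  USB stick 3: 55 + 10 + 5 + 5 = 75
  USB stick 4: 55 = 55
  USB stick 5: 50 = 50
  USB stick 6: 50 = 50
  USB stick 7: 45 = 45
This matches the lower bound, so 7 is optimal.

7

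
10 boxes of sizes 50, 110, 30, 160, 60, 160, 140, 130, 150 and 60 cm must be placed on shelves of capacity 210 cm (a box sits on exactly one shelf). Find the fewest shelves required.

Total = 160 + 160 + 150 + 140 + 130 + 110 + 60 + 60 + 50 + 30 = 1050 cm.
Lower bound: ⌈1050/210⌉ = 5 shelves.
Also, 6 boxes each exceed 105 cm, and no two of those can share a shelf, so at least 6 shelves are needed.
A packing using 6 shelves:
  shelf 1: 160 + 50 = 210
  shelf 2: 160 + 30 = 190
  shelf 3: 150 + 60 = 210
  shelf 4: 140 + 60 = 200
  shelf 5: 130 = 130
  shelf 6: 110 = 110
This matches the lower bound, so 6 is optimal.

6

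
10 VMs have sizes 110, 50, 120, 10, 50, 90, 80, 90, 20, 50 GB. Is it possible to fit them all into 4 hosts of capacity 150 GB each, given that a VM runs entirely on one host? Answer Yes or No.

Total = 670 GB; ⌈670/150⌉ = 5.
At least 5 hosts are required, but only 4 are allowed.

No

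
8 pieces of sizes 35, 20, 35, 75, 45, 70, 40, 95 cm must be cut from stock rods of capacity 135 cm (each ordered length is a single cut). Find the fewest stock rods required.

4

Total = 95 + 75 + 70 + 45 + 40 + 35 + 35 + 20 = 415 cm.
Lower bound: ⌈415/135⌉ = 4 stock rods.
A packing using 4 stock rods:
  stock rod 1: 95 + 40 = 135
  stock rod 2: 75 + 45 = 120
  stock rod 3: 70 + 35 + 20 = 125
  stock rod 4: 35 = 35
This matches the lower bound, so 4 is optimal.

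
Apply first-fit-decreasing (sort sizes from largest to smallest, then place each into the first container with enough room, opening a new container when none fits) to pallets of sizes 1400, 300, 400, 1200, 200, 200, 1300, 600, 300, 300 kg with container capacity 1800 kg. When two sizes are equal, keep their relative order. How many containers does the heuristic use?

Sorted descending: 1400, 1300, 1200, 600, 400, 300, 300, 300, 200, 200.
  1400 → container 1 (new)  [load 1400/1800]
  1300 → container 2 (new)  [load 1300/1800]
  1200 → container 3 (new)  [load 1200/1800]
  600 → container 3  [load 1800/1800]
  400 → container 1  [load 1800/1800]
  300 → container 2  [load 1600/1800]
  300 → container 4 (new)  [load 300/1800]
  300 → container 4  [load 600/1800]
  200 → container 2  [load 1800/1800]
  200 → container 4  [load 800/1800]
4 containers opened.

4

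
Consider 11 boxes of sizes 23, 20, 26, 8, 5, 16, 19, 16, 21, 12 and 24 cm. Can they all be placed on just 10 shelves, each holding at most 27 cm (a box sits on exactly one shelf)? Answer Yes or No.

Yes

A valid assignment using 9 shelves:
  shelf 1: 26 = 26
  shelf 2: 24 = 24
  shelf 3: 23 = 23
  shelf 4: 21 + 5 = 26
  shelf 5: 20 = 20
  shelf 6: 19 + 8 = 27
  shelf 7: 16 = 16
  shelf 8: 16 = 16
  shelf 9: 12 = 12
That uses only 9 ≤ 10, so 10 shelves are enough.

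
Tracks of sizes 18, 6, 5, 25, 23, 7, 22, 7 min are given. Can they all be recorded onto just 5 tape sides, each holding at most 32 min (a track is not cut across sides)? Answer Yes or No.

A valid assignment using 4 tape sides:
  side 1: 25 + 7 = 32
  side 2: 23 + 7 = 30
  side 3: 22 + 6 = 28
  side 4: 18 + 5 = 23
That uses only 4 ≤ 5, so 5 tape sides are enough.

Yes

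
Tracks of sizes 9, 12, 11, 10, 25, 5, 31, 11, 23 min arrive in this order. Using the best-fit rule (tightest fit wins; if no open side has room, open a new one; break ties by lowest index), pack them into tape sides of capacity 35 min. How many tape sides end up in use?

5

  9 → side 1 (new)  [load 9/35]
  12 → side 1  [load 21/35]
  11 → side 1  [load 32/35]
  10 → side 2 (new)  [load 10/35]
  25 → side 2  [load 35/35]
  5 → side 3 (new)  [load 5/35]
  31 → side 4 (new)  [load 31/35]
  11 → side 3  [load 16/35]
  23 → side 5 (new)  [load 23/35]
5 tape sides opened.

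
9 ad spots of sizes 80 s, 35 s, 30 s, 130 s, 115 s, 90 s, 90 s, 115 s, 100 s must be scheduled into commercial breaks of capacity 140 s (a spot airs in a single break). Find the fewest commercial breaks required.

Total = 130 + 115 + 115 + 100 + 90 + 90 + 80 + 35 + 30 = 785 s.
Lower bound: ⌈785/140⌉ = 6 commercial breaks.
Also, 7 ad spots each exceed 70 s, and no two of those can share a break, so at least 7 commercial breaks are needed.
A packing using 7 commercial breaks:
  break 1: 130 = 130
  break 2: 115 = 115
  break 3: 115 = 115
  break 4: 100 + 35 = 135
  break 5: 90 + 30 = 120
  break 6: 90 = 90
  break 7: 80 = 80
This matches the lower bound, so 7 is optimal.

7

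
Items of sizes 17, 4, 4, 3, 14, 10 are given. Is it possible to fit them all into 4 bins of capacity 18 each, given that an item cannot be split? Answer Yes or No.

A valid assignment using 3 bins:
  bin 1: 17 = 17
  bin 2: 14 + 4 = 18
  bin 3: 10 + 4 + 3 = 17
That uses only 3 ≤ 4, so 4 bins are enough.

Yes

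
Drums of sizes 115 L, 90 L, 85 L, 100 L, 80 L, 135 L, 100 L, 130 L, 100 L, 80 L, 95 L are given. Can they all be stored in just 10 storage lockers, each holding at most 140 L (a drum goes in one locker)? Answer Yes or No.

No

Total = 1110 L; ⌈1110/140⌉ = 8.
11 drums each exceed half the capacity and cannot share a locker, forcing at least 11 storage lockers.
At least 11 storage lockers are required, but only 10 are allowed.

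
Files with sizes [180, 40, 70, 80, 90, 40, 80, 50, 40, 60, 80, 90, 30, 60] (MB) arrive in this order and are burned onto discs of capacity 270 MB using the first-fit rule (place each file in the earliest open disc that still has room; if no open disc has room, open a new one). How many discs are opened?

4

  180 → disc 1 (new)  [load 180/270]
  40 → disc 1  [load 220/270]
  70 → disc 2 (new)  [load 70/270]
  80 → disc 2  [load 150/270]
  90 → disc 2  [load 240/270]
  40 → disc 1  [load 260/270]
  80 → disc 3 (new)  [load 80/270]
  50 → disc 3  [load 130/270]
  40 → disc 3  [load 170/270]
  60 → disc 3  [load 230/270]
  80 → disc 4 (new)  [load 80/270]
  90 → disc 4  [load 170/270]
  30 → disc 2  [load 270/270]
  60 → disc 4  [load 230/270]
4 discs opened.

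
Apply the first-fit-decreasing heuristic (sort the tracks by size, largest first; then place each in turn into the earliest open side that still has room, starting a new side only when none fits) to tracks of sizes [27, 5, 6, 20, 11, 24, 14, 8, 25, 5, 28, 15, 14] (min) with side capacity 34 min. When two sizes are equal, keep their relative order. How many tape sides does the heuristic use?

Sorted descending: 28, 27, 25, 24, 20, 15, 14, 14, 11, 8, 6, 5, 5.
  28 → side 1 (new)  [load 28/34]
  27 → side 2 (new)  [load 27/34]
  25 → side 3 (new)  [load 25/34]
  24 → side 4 (new)  [load 24/34]
  20 → side 5 (new)  [load 20/34]
  15 → side 6 (new)  [load 15/34]
  14 → side 5  [load 34/34]
  14 → side 6  [load 29/34]
  11 → side 7 (new)  [load 11/34]
  8 → side 3  [load 33/34]
  6 → side 1  [load 34/34]
  5 → side 2  [load 32/34]
  5 → side 4  [load 29/34]
7 tape sides opened.

7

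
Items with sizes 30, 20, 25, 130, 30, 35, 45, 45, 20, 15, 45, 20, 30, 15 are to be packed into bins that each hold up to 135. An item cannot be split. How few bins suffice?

4

Total = 130 + 45 + 45 + 45 + 35 + 30 + 30 + 30 + 25 + 20 + 20 + 20 + 15 + 15 = 505.
Lower bound: ⌈505/135⌉ = 4 bins.
A packing using 4 bins:
  bin 1: 130 = 130
  bin 2: 45 + 45 + 45 = 135
  bin 3: 35 + 30 + 30 + 30 = 125
  bin 4: 25 + 20 + 20 + 20 + 15 + 15 = 115
This matches the lower bound, so 4 is optimal.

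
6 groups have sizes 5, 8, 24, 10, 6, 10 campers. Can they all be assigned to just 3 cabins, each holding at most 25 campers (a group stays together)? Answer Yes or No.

Yes

A valid assignment using 3 cabins:
  cabin 1: 24 = 24
  cabin 2: 10 + 10 + 5 = 25
  cabin 3: 8 + 6 = 14
Every load is within 25 campers, so 3 cabins suffice.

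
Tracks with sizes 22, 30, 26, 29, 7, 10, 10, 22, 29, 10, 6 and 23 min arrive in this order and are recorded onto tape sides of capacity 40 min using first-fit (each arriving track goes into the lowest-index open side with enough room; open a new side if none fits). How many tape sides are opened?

  22 → side 1 (new)  [load 22/40]
  30 → side 2 (new)  [load 30/40]
  26 → side 3 (new)  [load 26/40]
  29 → side 4 (new)  [load 29/40]
  7 → side 1  [load 29/40]
  10 → side 1  [load 39/40]
  10 → side 2  [load 40/40]
  22 → side 5 (new)  [load 22/40]
  29 → side 6 (new)  [load 29/40]
  10 → side 3  [load 36/40]
  6 → side 4  [load 35/40]
  23 → side 7 (new)  [load 23/40]
7 tape sides opened.

7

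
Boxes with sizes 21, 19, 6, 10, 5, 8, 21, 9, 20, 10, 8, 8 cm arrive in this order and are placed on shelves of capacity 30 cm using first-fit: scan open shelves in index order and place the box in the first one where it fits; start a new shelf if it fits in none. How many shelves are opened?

5

  21 → shelf 1 (new)  [load 21/30]
  19 → shelf 2 (new)  [load 19/30]
  6 → shelf 1  [load 27/30]
  10 → shelf 2  [load 29/30]
  5 → shelf 3 (new)  [load 5/30]
  8 → shelf 3  [load 13/30]
  21 → shelf 4 (new)  [load 21/30]
  9 → shelf 3  [load 22/30]
  20 → shelf 5 (new)  [load 20/30]
  10 → shelf 5  [load 30/30]
  8 → shelf 3  [load 30/30]
  8 → shelf 4  [load 29/30]
5 shelves opened.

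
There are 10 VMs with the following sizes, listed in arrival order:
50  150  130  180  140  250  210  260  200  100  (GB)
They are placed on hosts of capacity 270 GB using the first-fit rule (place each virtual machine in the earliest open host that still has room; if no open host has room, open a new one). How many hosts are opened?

8

  50 → host 1 (new)  [load 50/270]
  150 → host 1  [load 200/270]
  130 → host 2 (new)  [load 130/270]
  180 → host 3 (new)  [load 180/270]
  140 → host 2  [load 270/270]
  250 → host 4 (new)  [load 250/270]
  210 → host 5 (new)  [load 210/270]
  260 → host 6 (new)  [load 260/270]
  200 → host 7 (new)  [load 200/270]
  100 → host 8 (new)  [load 100/270]
8 hosts opened.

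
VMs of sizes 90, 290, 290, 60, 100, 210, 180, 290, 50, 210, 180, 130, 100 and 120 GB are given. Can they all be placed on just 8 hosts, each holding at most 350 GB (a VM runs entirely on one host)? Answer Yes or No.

Yes

A valid assignment using 8 hosts:
  host 1: 290 + 60 = 350
  host 2: 290 + 50 = 340
  host 3: 290 = 290
  host 4: 210 + 130 = 340
  host 5: 210 + 120 = 330
  host 6: 180 + 100 = 280
  host 7: 180 + 100 = 280
  host 8: 90 = 90
Every load is within 350 GB, so 8 hosts suffice.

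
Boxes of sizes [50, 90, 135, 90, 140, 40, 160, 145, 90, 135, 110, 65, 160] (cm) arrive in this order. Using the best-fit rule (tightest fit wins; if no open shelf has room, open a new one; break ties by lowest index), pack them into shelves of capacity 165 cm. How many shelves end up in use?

10

  50 → shelf 1 (new)  [load 50/165]
  90 → shelf 1  [load 140/165]
  135 → shelf 2 (new)  [load 135/165]
  90 → shelf 3 (new)  [load 90/165]
  140 → shelf 4 (new)  [load 140/165]
  40 → shelf 3  [load 130/165]
  160 → shelf 5 (new)  [load 160/165]
  145 → shelf 6 (new)  [load 145/165]
  90 → shelf 7 (new)  [load 90/165]
  135 → shelf 8 (new)  [load 135/165]
  110 → shelf 9 (new)  [load 110/165]
  65 → shelf 7  [load 155/165]
  160 → shelf 10 (new)  [load 160/165]
10 shelves opened.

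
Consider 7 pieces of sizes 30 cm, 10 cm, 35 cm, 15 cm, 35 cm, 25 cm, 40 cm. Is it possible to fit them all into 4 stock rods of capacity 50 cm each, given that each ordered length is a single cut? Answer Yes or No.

No

Total = 190 cm; ⌈190/50⌉ = 4.
The bound of 4 does not rule out 4, but exhaustive search shows no assignment into 4 stock rods of capacity 50 cm exists — the minimum is 5.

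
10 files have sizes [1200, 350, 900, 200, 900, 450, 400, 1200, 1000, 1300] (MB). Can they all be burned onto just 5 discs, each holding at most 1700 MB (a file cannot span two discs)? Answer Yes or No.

No

Total = 7900 MB; ⌈7900/1700⌉ = 5.
6 files each exceed half the capacity and cannot share a disc, forcing at least 6 discs.
At least 6 discs are required, but only 5 are allowed.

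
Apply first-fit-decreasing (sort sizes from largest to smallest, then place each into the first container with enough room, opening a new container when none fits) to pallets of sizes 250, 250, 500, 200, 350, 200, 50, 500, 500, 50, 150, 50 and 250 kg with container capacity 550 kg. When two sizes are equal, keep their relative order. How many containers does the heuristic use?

Sorted descending: 500, 500, 500, 350, 250, 250, 250, 200, 200, 150, 50, 50, 50.
  500 → container 1 (new)  [load 500/550]
  500 → container 2 (new)  [load 500/550]
  500 → container 3 (new)  [load 500/550]
  350 → container 4 (new)  [load 350/550]
  250 → container 5 (new)  [load 250/550]
  250 → container 5  [load 500/550]
  250 → container 6 (new)  [load 250/550]
  200 → container 4  [load 550/550]
  200 → container 6  [load 450/550]
  150 → container 7 (new)  [load 150/550]
  50 → container 1  [load 550/550]
  50 → container 2  [load 550/550]
  50 → container 3  [load 550/550]
7 containers opened.

7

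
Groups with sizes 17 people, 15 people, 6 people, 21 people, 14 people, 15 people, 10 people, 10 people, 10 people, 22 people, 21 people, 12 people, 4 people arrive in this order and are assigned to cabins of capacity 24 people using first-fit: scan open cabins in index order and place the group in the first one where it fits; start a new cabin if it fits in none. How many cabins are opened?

  17 → cabin 1 (new)  [load 17/24]
  15 → cabin 2 (new)  [load 15/24]
  6 → cabin 1  [load 23/24]
  21 → cabin 3 (new)  [load 21/24]
  14 → cabin 4 (new)  [load 14/24]
  15 → cabin 5 (new)  [load 15/24]
  10 → cabin 4  [load 24/24]
  10 → cabin 6 (new)  [load 10/24]
  10 → cabin 6  [load 20/24]
  22 → cabin 7 (new)  [load 22/24]
  21 → cabin 8 (new)  [load 21/24]
  12 → cabin 9 (new)  [load 12/24]
  4 → cabin 2  [load 19/24]
9 cabins opened.

9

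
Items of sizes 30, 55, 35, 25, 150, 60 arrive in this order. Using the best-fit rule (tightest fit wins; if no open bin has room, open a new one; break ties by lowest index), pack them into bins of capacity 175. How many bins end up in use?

3

  30 → bin 1 (new)  [load 30/175]
  55 → bin 1  [load 85/175]
  35 → bin 1  [load 120/175]
  25 → bin 1  [load 145/175]
  150 → bin 2 (new)  [load 150/175]
  60 → bin 3 (new)  [load 60/175]
3 bins opened.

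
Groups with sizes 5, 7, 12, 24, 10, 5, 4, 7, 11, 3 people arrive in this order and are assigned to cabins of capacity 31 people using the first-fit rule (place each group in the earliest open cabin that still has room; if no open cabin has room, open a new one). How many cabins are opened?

3

  5 → cabin 1 (new)  [load 5/31]
  7 → cabin 1  [load 12/31]
  12 → cabin 1  [load 24/31]
  24 → cabin 2 (new)  [load 24/31]
  10 → cabin 3 (new)  [load 10/31]
  5 → cabin 1  [load 29/31]
  4 → cabin 2  [load 28/31]
  7 → cabin 3  [load 17/31]
  11 → cabin 3  [load 28/31]
  3 → cabin 2  [load 31/31]
3 cabins opened.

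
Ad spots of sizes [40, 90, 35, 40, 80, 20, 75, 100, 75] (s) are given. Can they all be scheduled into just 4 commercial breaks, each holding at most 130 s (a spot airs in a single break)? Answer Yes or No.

Total = 555 s; ⌈555/130⌉ = 5.
At least 5 commercial breaks are required, but only 4 are allowed.

No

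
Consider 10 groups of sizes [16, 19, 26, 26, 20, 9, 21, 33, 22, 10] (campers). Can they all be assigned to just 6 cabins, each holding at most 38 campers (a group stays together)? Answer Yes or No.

Total = 202 campers; ⌈202/38⌉ = 6.
The bound of 6 does not rule out 6, but exhaustive search shows no assignment into 6 cabins of capacity 38 campers exists — the minimum is 7.

No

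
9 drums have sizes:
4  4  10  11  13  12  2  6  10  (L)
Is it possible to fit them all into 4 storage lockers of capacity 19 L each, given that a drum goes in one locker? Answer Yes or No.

Total = 72 L; ⌈72/19⌉ = 4.
5 drums each exceed half the capacity and cannot share a locker, forcing at least 5 storage lockers.
At least 5 storage lockers are required, but only 4 are allowed.

No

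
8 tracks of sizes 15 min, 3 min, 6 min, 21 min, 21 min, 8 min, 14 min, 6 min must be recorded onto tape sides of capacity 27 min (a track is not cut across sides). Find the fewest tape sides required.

Total = 21 + 21 + 15 + 14 + 8 + 6 + 6 + 3 = 94 min.
Lower bound: ⌈94/27⌉ = 4 tape sides.
A packing using 4 tape sides:
  side 1: 21 + 6 = 27
  side 2: 21 + 6 = 27
  side 3: 15 + 8 + 3 = 26
  side 4: 14 = 14
This matches the lower bound, so 4 is optimal.

4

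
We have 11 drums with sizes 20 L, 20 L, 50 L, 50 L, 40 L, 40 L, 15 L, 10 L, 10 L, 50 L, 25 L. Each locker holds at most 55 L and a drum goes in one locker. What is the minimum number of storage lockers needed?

7

Total = 50 + 50 + 50 + 40 + 40 + 25 + 20 + 20 + 15 + 10 + 10 = 330 L.
Lower bound: ⌈330/55⌉ = 6 storage lockers.
A packing using 7 storage lockers:
  locker 1: 50 = 50
  locker 2: 50 = 50
  locker 3: 50 = 50
  locker 4: 40 + 15 = 55
  locker 5: 40 + 10 = 50
  locker 6: 25 + 20 + 10 = 55
  locker 7: 20 = 20
No arrangement into 6 storage lockers stays within capacity, so 7 is optimal.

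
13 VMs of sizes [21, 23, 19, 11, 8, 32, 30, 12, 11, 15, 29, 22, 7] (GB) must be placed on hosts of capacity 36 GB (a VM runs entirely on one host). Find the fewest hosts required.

8

Total = 32 + 30 + 29 + 23 + 22 + 21 + 19 + 15 + 12 + 11 + 11 + 8 + 7 = 240 GB.
Lower bound: ⌈240/36⌉ = 7 hosts.
A packing using 8 hosts:
  host 1: 32 = 32
  host 2: 30 = 30
  host 3: 29 + 7 = 36
  host 4: 23 + 12 = 35
  host 5: 22 + 11 = 33
  host 6: 21 + 15 = 36
  host 7: 19 + 11 = 30
  host 8: 8 = 8
No arrangement into 7 hosts stays within capacity, so 8 is optimal.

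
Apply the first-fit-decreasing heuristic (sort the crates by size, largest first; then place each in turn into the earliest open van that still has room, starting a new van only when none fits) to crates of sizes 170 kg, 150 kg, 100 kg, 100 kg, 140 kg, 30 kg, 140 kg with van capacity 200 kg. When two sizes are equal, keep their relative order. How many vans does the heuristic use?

Sorted descending: 170, 150, 140, 140, 100, 100, 30.
  170 → van 1 (new)  [load 170/200]
  150 → van 2 (new)  [load 150/200]
  140 → van 3 (new)  [load 140/200]
  140 → van 4 (new)  [load 140/200]
  100 → van 5 (new)  [load 100/200]
  100 → van 5  [load 200/200]
  30 → van 1  [load 200/200]
5 vans opened.

5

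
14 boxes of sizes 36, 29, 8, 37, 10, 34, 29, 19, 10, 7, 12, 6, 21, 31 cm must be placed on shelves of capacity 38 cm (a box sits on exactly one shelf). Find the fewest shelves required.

Total = 37 + 36 + 34 + 31 + 29 + 29 + 21 + 19 + 12 + 10 + 10 + 8 + 7 + 6 = 289 cm.
Lower bound: ⌈289/38⌉ = 8 shelves.
A packing using 9 shelves:
  shelf 1: 37 = 37
  shelf 2: 36 = 36
  shelf 3: 34 = 34
  shelf 4: 31 + 7 = 38
  shelf 5: 29 + 8 = 37
  shelf 6: 29 + 6 = 35
  shelf 7: 21 + 12 = 33
  shelf 8: 19 + 10 = 29
  shelf 9: 10 = 10
No arrangement into 8 shelves stays within capacity, so 9 is optimal.

9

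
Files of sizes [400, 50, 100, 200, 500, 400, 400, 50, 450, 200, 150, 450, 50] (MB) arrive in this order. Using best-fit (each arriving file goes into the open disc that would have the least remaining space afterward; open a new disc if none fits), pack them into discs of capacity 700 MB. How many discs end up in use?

6

  400 → disc 1 (new)  [load 400/700]
  50 → disc 1  [load 450/700]
  100 → disc 1  [load 550/700]
  200 → disc 2 (new)  [load 200/700]
  500 → disc 2  [load 700/700]
  400 → disc 3 (new)  [load 400/700]
  400 → disc 4 (new)  [load 400/700]
  50 → disc 1  [load 600/700]
  450 → disc 5 (new)  [load 450/700]
  200 → disc 5  [load 650/700]
  150 → disc 3  [load 550/700]
  450 → disc 6 (new)  [load 450/700]
  50 → disc 5  [load 700/700]
6 discs opened.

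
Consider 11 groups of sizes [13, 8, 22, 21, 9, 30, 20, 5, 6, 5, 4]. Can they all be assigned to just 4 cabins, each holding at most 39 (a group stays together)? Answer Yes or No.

Yes

A valid assignment using 4 cabins:
  cabin 1: 30 + 9 = 39
  cabin 2: 22 + 13 + 4 = 39
  cabin 3: 21 + 8 + 6 = 35
  cabin 4: 20 + 5 + 5 = 30
Every load is within 39, so 4 cabins suffice.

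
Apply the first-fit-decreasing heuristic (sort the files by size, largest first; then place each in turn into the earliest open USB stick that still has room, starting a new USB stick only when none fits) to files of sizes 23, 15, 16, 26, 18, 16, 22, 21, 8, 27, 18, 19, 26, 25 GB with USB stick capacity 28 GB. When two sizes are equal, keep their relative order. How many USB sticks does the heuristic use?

13

Sorted descending: 27, 26, 26, 25, 23, 22, 21, 19, 18, 18, 16, 16, 15, 8.
  27 → USB stick 1 (new)  [load 27/28]
  26 → USB stick 2 (new)  [load 26/28]
  26 → USB stick 3 (new)  [load 26/28]
  25 → USB stick 4 (new)  [load 25/28]
  23 → USB stick 5 (new)  [load 23/28]
  22 → USB stick 6 (new)  [load 22/28]
  21 → USB stick 7 (new)  [load 21/28]
  19 → USB stick 8 (new)  [load 19/28]
  18 → USB stick 9 (new)  [load 18/28]
  18 → USB stick 10 (new)  [load 18/28]
  16 → USB stick 11 (new)  [load 16/28]
  16 → USB stick 12 (new)  [load 16/28]
  15 → USB stick 13 (new)  [load 15/28]
  8 → USB stick 8  [load 27/28]
13 USB sticks opened.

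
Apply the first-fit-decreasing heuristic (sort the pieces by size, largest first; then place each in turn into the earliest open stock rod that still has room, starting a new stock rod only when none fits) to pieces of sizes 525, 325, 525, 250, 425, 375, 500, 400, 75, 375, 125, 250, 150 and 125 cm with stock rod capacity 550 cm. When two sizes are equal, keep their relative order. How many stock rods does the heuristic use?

Sorted descending: 525, 525, 500, 425, 400, 375, 375, 325, 250, 250, 150, 125, 125, 75.
  525 → stock rod 1 (new)  [load 525/550]
  525 → stock rod 2 (new)  [load 525/550]
  500 → stock rod 3 (new)  [load 500/550]
  425 → stock rod 4 (new)  [load 425/550]
  400 → stock rod 5 (new)  [load 400/550]
  375 → stock rod 6 (new)  [load 375/550]
  375 → stock rod 7 (new)  [load 375/550]
  325 → stock rod 8 (new)  [load 325/550]
  250 → stock rod 9 (new)  [load 250/550]
  250 → stock rod 9  [load 500/550]
  150 → stock rod 5  [load 550/550]
  125 → stock rod 4  [load 550/550]
  125 → stock rod 6  [load 500/550]
  75 → stock rod 7  [load 450/550]
9 stock rods opened.

9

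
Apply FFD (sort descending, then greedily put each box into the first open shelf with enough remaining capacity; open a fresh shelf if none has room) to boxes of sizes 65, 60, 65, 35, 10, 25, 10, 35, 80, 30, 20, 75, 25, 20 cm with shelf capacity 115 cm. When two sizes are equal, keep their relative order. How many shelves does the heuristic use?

Sorted descending: 80, 75, 65, 65, 60, 35, 35, 30, 25, 25, 20, 20, 10, 10.
  80 → shelf 1 (new)  [load 80/115]
  75 → shelf 2 (new)  [load 75/115]
  65 → shelf 3 (new)  [load 65/115]
  65 → shelf 4 (new)  [load 65/115]
  60 → shelf 5 (new)  [load 60/115]
  35 → shelf 1  [load 115/115]
  35 → shelf 2  [load 110/115]
  30 → shelf 3  [load 95/115]
  25 → shelf 4  [load 90/115]
  25 → shelf 4  [load 115/115]
  20 → shelf 3  [load 115/115]
  20 → shelf 5  [load 80/115]
  10 → shelf 5  [load 90/115]
  10 → shelf 5  [load 100/115]
5 shelves opened.

5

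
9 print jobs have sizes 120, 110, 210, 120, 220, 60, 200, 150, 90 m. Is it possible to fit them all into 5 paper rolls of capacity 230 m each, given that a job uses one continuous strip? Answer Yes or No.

Total = 1280 m; ⌈1280/230⌉ = 6.
At least 6 paper rolls are required, but only 5 are allowed.

No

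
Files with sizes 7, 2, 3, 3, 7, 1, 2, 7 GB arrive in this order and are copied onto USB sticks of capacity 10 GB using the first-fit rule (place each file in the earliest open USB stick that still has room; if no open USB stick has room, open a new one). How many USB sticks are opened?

  7 → USB stick 1 (new)  [load 7/10]
  2 → USB stick 1  [load 9/10]
  3 → USB stick 2 (new)  [load 3/10]
  3 → USB stick 2  [load 6/10]
  7 → USB stick 3 (new)  [load 7/10]
  1 → USB stick 1  [load 10/10]
  2 → USB stick 2  [load 8/10]
  7 → USB stick 4 (new)  [load 7/10]
4 USB sticks opened.

4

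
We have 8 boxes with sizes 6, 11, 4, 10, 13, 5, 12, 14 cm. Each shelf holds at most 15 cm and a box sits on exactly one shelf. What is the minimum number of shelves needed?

6

Total = 14 + 13 + 12 + 11 + 10 + 6 + 5 + 4 = 75 cm.
Lower bound: ⌈75/15⌉ = 5 shelves.
A packing using 6 shelves:
  shelf 1: 14 = 14
  shelf 2: 13 = 13
  shelf 3: 12 = 12
  shelf 4: 11 + 4 = 15
  shelf 5: 10 + 5 = 15
  shelf 6: 6 = 6
No arrangement into 5 shelves stays within capacity, so 6 is optimal.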